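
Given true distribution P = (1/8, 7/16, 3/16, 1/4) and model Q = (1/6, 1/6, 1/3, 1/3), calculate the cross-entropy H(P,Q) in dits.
0.6465 dits

Cross-entropy: H(P,Q) = -Σ p(x) log q(x)

Alternatively: H(P,Q) = H(P) + D_KL(P||Q)
H(P) = 0.5568 dits
D_KL(P||Q) = 0.0897 dits

H(P,Q) = 0.5568 + 0.0897 = 0.6465 dits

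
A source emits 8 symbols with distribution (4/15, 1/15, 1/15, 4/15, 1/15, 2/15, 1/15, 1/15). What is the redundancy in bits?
0.2931 bits

Redundancy measures how far a source is from maximum entropy:
R = H_max - H(X)

Maximum entropy for 8 symbols: H_max = log_2(8) = 3.0000 bits
Actual entropy: H(X) = 2.7069 bits
Redundancy: R = 3.0000 - 2.7069 = 0.2931 bits

This redundancy represents potential for compression: the source could be compressed by 0.2931 bits per symbol.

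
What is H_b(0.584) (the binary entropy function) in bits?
0.9795 bits

The binary entropy function is:
H(p) = -p log(p) - (1-p) log(1-p)

H(0.584) = -0.584 × log_2(0.584) - 0.416 × log_2(0.416)
H(0.584) = 0.9795 bits

Note: Binary entropy is maximized at p=0.5 (H=1 bit) and minimized at p=0 or p=1 (H=0).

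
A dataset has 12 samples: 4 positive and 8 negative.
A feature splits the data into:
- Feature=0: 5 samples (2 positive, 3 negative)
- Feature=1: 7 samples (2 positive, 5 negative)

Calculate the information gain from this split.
0.0102 bits

Information Gain = H(Y) - H(Y|Feature)

Before split:
P(positive) = 4/12 = 0.3333
H(Y) = 0.9183 bits

After split:
Feature=0: H = 0.9710 bits (weight = 5/12)
Feature=1: H = 0.8631 bits (weight = 7/12)
H(Y|Feature) = (5/12)×0.9710 + (7/12)×0.8631 = 0.9080 bits

Information Gain = 0.9183 - 0.9080 = 0.0102 bits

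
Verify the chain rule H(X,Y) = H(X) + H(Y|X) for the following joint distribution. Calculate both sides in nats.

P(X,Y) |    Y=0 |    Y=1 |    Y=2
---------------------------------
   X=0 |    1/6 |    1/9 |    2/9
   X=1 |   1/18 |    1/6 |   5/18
H(X,Y) = 1.6920, H(X) = 0.6931, H(Y|X) = 0.9989 (all in nats)

Chain rule: H(X,Y) = H(X) + H(Y|X)

Left side — joint entropy directly:
H(X,Y) = -Σ p(x,y) log p(x,y) = 1.6920 nats

Right side — compute H(Y|X) from the conditional distributions:
P(X) = (1/2, 1/2), so H(X) = 0.6931 nats
H(Y|X) = Σ_x P(X=x) · H(Y|X=x):
  P(Y|X=0) = (1/3, 2/9, 4/9), H(Y|X=0) = 1.0609, weight P(X=0) = 1/2
  P(Y|X=1) = (1/9, 1/3, 5/9), H(Y|X=1) = 0.9369, weight P(X=1) = 1/2
H(Y|X) = 0.9989 nats

H(X) + H(Y|X) = 0.6931 + 0.9989 = 1.6920 nats

Both sides equal 1.6920 nats. ✓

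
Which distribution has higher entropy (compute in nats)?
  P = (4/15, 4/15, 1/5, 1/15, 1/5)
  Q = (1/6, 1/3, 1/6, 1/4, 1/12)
P

Computing entropies in nats:
H(P) = 1.5292
H(Q) = 1.5171

Distribution P has higher entropy.

Intuition: The distribution closer to uniform (more spread out) has higher entropy.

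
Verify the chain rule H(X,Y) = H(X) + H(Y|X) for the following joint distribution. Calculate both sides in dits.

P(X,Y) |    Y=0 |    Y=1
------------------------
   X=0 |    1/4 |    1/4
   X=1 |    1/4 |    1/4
H(X,Y) = 0.6021, H(X) = 0.3010, H(Y|X) = 0.3010 (all in dits)

Chain rule: H(X,Y) = H(X) + H(Y|X)

Left side — joint entropy directly:
H(X,Y) = -Σ p(x,y) log p(x,y) = 0.6021 dits

Right side — compute H(Y|X) from the conditional distributions:
P(X) = (1/2, 1/2), so H(X) = 0.3010 dits
H(Y|X) = Σ_x P(X=x) · H(Y|X=x):
  P(Y|X=0) = (1/2, 1/2), H(Y|X=0) = 0.3010, weight P(X=0) = 1/2
  P(Y|X=1) = (1/2, 1/2), H(Y|X=1) = 0.3010, weight P(X=1) = 1/2
H(Y|X) = 0.3010 dits

H(X) + H(Y|X) = 0.3010 + 0.3010 = 0.6021 dits

Both sides equal 0.6021 dits. ✓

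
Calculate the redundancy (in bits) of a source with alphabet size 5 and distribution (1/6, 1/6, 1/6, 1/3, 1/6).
0.0703 bits

Redundancy measures how far a source is from maximum entropy:
R = H_max - H(X)

Maximum entropy for 5 symbols: H_max = log_2(5) = 2.3219 bits
Actual entropy: H(X) = 2.2516 bits
Redundancy: R = 2.3219 - 2.2516 = 0.0703 bits

This redundancy represents potential for compression: the source could be compressed by 0.0703 bits per symbol.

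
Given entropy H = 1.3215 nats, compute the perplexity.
3.7490

Perplexity is e^H (or exp(H) for natural log).

H = 1.3215 nats
Perplexity = e^1.3215 = 3.7490

Interpretation: The model's uncertainty is equivalent to choosing uniformly among 3.7 options.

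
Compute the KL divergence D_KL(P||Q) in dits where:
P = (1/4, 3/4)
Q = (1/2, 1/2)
0.0568 dits

KL divergence: D_KL(P||Q) = Σ p(x) log(p(x)/q(x))

Computing term by term:
  x=0: 1/4 × log_10[(1/4)/(1/2)] = 1/4 × -0.3010 = -0.0753
  x=1: 3/4 × log_10[(3/4)/(1/2)] = 3/4 × 0.1761 = 0.1321

D_KL(P||Q) = 0.0568 dits

Note: KL divergence is always non-negative and equals 0 iff P = Q.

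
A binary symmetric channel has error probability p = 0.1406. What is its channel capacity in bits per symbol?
0.4142 bits

For a binary symmetric channel (BSC) with error probability p:
Capacity C = 1 - H(p) bits per symbol

where H(p) = -p log₂(p) - (1-p) log₂(1-p) is the binary entropy function.

H(0.1406) = 0.5858 bits
C = 1 - 0.5858 = 0.4142 bits per symbol

This means we can reliably transmit up to 0.4142 bits of information per channel use.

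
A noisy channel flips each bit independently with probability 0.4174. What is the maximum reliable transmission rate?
0.0198 bits

For a binary symmetric channel (BSC) with error probability p:
Capacity C = 1 - H(p) bits per symbol

where H(p) = -p log₂(p) - (1-p) log₂(1-p) is the binary entropy function.

H(0.4174) = 0.9802 bits
C = 1 - 0.9802 = 0.0198 bits per symbol

This means we can reliably transmit up to 0.0198 bits of information per channel use.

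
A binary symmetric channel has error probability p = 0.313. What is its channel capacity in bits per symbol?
0.1034 bits

For a binary symmetric channel (BSC) with error probability p:
Capacity C = 1 - H(p) bits per symbol

where H(p) = -p log₂(p) - (1-p) log₂(1-p) is the binary entropy function.

H(0.313) = 0.8966 bits
C = 1 - 0.8966 = 0.1034 bits per symbol

This means we can reliably transmit up to 0.1034 bits of information per channel use.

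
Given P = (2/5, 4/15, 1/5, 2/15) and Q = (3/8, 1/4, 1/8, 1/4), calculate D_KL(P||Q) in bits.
0.0768 bits

KL divergence: D_KL(P||Q) = Σ p(x) log(p(x)/q(x))

Computing term by term:
  x=0: 2/5 × log_2[(2/5)/(3/8)] = 2/5 × 0.0931 = 0.0372
  x=1: 4/15 × log_2[(4/15)/(1/4)] = 4/15 × 0.0931 = 0.0248
  x=2: 1/5 × log_2[(1/5)/(1/8)] = 1/5 × 0.6781 = 0.1356
  x=3: 2/15 × log_2[(2/15)/(1/4)] = 2/15 × -0.9069 = -0.1209

D_KL(P||Q) = 0.0768 bits

Note: KL divergence is always non-negative and equals 0 iff P = Q.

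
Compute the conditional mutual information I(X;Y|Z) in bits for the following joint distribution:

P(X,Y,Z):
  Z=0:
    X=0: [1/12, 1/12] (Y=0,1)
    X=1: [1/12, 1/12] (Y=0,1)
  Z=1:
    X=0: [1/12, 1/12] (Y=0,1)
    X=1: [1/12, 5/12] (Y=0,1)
0.0492 bits

Conditional mutual information: I(X;Y|Z) = H(X|Z) + H(Y|Z) - H(X,Y|Z)

H(Z) = 0.9183
H(X,Z) = 1.7925 → H(X|Z) = 0.8742
H(Y,Z) = 1.7925 → H(Y|Z) = 0.8742
H(X,Y,Z) = 2.6175 → H(X,Y|Z) = 1.6992

I(X;Y|Z) = 0.8742 + 0.8742 - 1.6992 = 0.0492 bits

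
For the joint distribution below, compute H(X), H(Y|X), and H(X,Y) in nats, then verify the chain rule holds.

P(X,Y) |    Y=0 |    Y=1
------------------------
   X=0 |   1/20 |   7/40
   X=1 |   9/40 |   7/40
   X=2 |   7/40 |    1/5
H(X,Y) = 1.7224, H(X) = 1.0699, H(Y|X) = 0.6524 (all in nats)

Chain rule: H(X,Y) = H(X) + H(Y|X)

Left side — joint entropy directly:
H(X,Y) = -Σ p(x,y) log p(x,y) = 1.7224 nats

Right side — compute H(Y|X) from the conditional distributions:
P(X) = (9/40, 2/5, 3/8), so H(X) = 1.0699 nats
H(Y|X) = Σ_x P(X=x) · H(Y|X=x):
  P(Y|X=0) = (2/9, 7/9), H(Y|X=0) = 0.5297, weight P(X=0) = 9/40
  P(Y|X=1) = (9/16, 7/16), H(Y|X=1) = 0.6853, weight P(X=1) = 2/5
  P(Y|X=2) = (7/15, 8/15), H(Y|X=2) = 0.6909, weight P(X=2) = 3/8
H(Y|X) = 0.6524 nats

H(X) + H(Y|X) = 1.0699 + 0.6524 = 1.7224 nats

Both sides equal 1.7224 nats. ✓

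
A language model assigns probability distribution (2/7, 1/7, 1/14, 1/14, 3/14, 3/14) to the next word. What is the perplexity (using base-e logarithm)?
5.3288

Perplexity is e^H (or exp(H) for natural log).

First, H = -Σ p log p = 1.6731 nats
Perplexity = e^1.6731 = 5.3288

Interpretation: The model's uncertainty is equivalent to choosing uniformly among 5.3 options.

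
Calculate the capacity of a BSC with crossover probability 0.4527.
0.0065 bits

For a binary symmetric channel (BSC) with error probability p:
Capacity C = 1 - H(p) bits per symbol

where H(p) = -p log₂(p) - (1-p) log₂(1-p) is the binary entropy function.

H(0.4527) = 0.9935 bits
C = 1 - 0.9935 = 0.0065 bits per symbol

This means we can reliably transmit up to 0.0065 bits of information per channel use.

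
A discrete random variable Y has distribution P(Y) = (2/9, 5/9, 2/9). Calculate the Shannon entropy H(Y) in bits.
1.4355 bits

Shannon entropy is H(X) = -Σ p(x) log p(x).

For P = (2/9, 5/9, 2/9):
H = -2/9 × log_2(2/9) -5/9 × log_2(5/9) -2/9 × log_2(2/9)
H = 1.4355 bits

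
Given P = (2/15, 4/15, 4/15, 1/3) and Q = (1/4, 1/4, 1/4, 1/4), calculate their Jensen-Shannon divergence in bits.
0.0177 bits

Jensen-Shannon divergence is:
JSD(P||Q) = 0.5 × D_KL(P||M) + 0.5 × D_KL(Q||M)
where M = 0.5 × (P + Q) is the mixture distribution.

M = 0.5 × (2/15, 4/15, 4/15, 1/3) + 0.5 × (1/4, 1/4, 1/4, 1/4) = (0.191667, 0.258333, 0.258333, 7/24)

D_KL(P||M) = 0.0188 bits
D_KL(Q||M) = 0.0166 bits

JSD(P||Q) = 0.5 × 0.0188 + 0.5 × 0.0166 = 0.0177 bits

Unlike KL divergence, JSD is symmetric and bounded: 0 ≤ JSD ≤ log(2).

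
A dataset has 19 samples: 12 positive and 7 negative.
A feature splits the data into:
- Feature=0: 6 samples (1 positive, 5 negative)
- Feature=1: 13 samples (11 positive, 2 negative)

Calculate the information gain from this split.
0.3204 bits

Information Gain = H(Y) - H(Y|Feature)

Before split:
P(positive) = 12/19 = 0.6316
H(Y) = 0.9495 bits

After split:
Feature=0: H = 0.6500 bits (weight = 6/19)
Feature=1: H = 0.6194 bits (weight = 13/19)
H(Y|Feature) = (6/19)×0.6500 + (13/19)×0.6194 = 0.6291 bits

Information Gain = 0.9495 - 0.6291 = 0.3204 bits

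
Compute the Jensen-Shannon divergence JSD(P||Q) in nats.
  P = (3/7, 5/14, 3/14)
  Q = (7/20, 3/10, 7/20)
0.0115 nats

Jensen-Shannon divergence is:
JSD(P||Q) = 0.5 × D_KL(P||M) + 0.5 × D_KL(Q||M)
where M = 0.5 × (P + Q) is the mixture distribution.

M = 0.5 × (3/7, 5/14, 3/14) + 0.5 × (7/20, 3/10, 7/20) = (0.389286, 0.328571, 0.282143)

D_KL(P||M) = 0.0120 nats
D_KL(Q||M) = 0.0109 nats

JSD(P||Q) = 0.5 × 0.0120 + 0.5 × 0.0109 = 0.0115 nats

Unlike KL divergence, JSD is symmetric and bounded: 0 ≤ JSD ≤ log(2).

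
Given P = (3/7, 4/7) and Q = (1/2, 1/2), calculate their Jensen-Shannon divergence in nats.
0.0026 nats

Jensen-Shannon divergence is:
JSD(P||Q) = 0.5 × D_KL(P||M) + 0.5 × D_KL(Q||M)
where M = 0.5 × (P + Q) is the mixture distribution.

M = 0.5 × (3/7, 4/7) + 0.5 × (1/2, 1/2) = (13/28, 15/28)

D_KL(P||M) = 0.0026 nats
D_KL(Q||M) = 0.0026 nats

JSD(P||Q) = 0.5 × 0.0026 + 0.5 × 0.0026 = 0.0026 nats

Unlike KL divergence, JSD is symmetric and bounded: 0 ≤ JSD ≤ log(2).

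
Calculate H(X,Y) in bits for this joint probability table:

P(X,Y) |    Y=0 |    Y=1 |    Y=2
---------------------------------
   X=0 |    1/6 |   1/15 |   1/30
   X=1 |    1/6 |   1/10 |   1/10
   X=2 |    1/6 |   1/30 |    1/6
2.9753 bits

Joint entropy is H(X,Y) = -Σ_{x,y} p(x,y) log p(x,y).

Summing over all non-zero entries:
H(X,Y) = -[1/6·log_2(1/6) + 1/15·log_2(1/15) + 1/30·log_2(1/30) + 1/6·log_2(1/6) + 1/10·log_2(1/10) + 1/10·log_2(1/10) + 1/6·log_2(1/6) + 1/30·log_2(1/30) + 1/6·log_2(1/6)]
H(X,Y) = 2.9753 bits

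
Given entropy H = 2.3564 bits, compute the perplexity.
5.1209

Perplexity is 2^H (or exp(H) for natural log).

H = 2.3564 bits
Perplexity = 2^2.3564 = 5.1209

Interpretation: The model's uncertainty is equivalent to choosing uniformly among 5.1 options.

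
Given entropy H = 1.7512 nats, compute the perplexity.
5.7615

Perplexity is e^H (or exp(H) for natural log).

H = 1.7512 nats
Perplexity = e^1.7512 = 5.7615

Interpretation: The model's uncertainty is equivalent to choosing uniformly among 5.8 options.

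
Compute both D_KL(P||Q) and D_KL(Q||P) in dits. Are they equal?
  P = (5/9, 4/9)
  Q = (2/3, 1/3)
D_KL(P||Q) = 0.0115, D_KL(Q||P) = 0.0111

KL divergence is not symmetric: D_KL(P||Q) ≠ D_KL(Q||P) in general.

D_KL(P||Q) = 0.0115 dits
D_KL(Q||P) = 0.0111 dits

No, they are not equal!

This asymmetry is why KL divergence is not a true distance metric.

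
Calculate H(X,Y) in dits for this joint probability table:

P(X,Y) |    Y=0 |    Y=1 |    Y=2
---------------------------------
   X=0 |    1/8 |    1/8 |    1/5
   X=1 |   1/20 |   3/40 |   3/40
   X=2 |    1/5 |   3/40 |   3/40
0.9079 dits

Joint entropy is H(X,Y) = -Σ_{x,y} p(x,y) log p(x,y).

Summing over all non-zero entries:
H(X,Y) = -[1/8·log_10(1/8) + 1/8·log_10(1/8) + 1/5·log_10(1/5) + 1/20·log_10(1/20) + 3/40·log_10(3/40) + 3/40·log_10(3/40) + 1/5·log_10(1/5) + 3/40·log_10(3/40) + 3/40·log_10(3/40)]
H(X,Y) = 0.9079 dits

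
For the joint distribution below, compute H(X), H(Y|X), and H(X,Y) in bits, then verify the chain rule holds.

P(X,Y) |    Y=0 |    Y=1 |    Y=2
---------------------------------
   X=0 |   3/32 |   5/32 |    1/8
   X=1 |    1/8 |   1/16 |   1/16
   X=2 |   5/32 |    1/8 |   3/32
H(X,Y) = 3.1022, H(X) = 1.5613, H(Y|X) = 1.5409 (all in bits)

Chain rule: H(X,Y) = H(X) + H(Y|X)

Left side — joint entropy directly:
H(X,Y) = -Σ p(x,y) log p(x,y) = 3.1022 bits

Right side — compute H(Y|X) from the conditional distributions:
P(X) = (3/8, 1/4, 3/8), so H(X) = 1.5613 bits
H(Y|X) = Σ_x P(X=x) · H(Y|X=x):
  P(Y|X=0) = (1/4, 5/12, 1/3), H(Y|X=0) = 1.5546, weight P(X=0) = 3/8
  P(Y|X=1) = (1/2, 1/4, 1/4), H(Y|X=1) = 1.5000, weight P(X=1) = 1/4
  P(Y|X=2) = (5/12, 1/3, 1/4), H(Y|X=2) = 1.5546, weight P(X=2) = 3/8
H(Y|X) = 1.5409 bits

H(X) + H(Y|X) = 1.5613 + 1.5409 = 3.1022 bits

Both sides equal 3.1022 bits. ✓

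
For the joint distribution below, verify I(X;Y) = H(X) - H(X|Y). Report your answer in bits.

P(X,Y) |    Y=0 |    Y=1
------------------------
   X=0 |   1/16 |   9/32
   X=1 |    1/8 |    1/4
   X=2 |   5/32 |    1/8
I(X;Y) = 0.0701 bits

Mutual information has multiple equivalent forms:
- I(X;Y) = H(X) - H(X|Y)
- I(X;Y) = H(Y) - H(Y|X)
- I(X;Y) = H(X) + H(Y) - H(X,Y)

Computing all quantities:
H(X) = 1.5749, H(Y) = 0.9284, H(X,Y) = 2.4332
H(X|Y) = 1.5048, H(Y|X) = 0.8582

Verification:
H(X) - H(X|Y) = 1.5749 - 1.5048 = 0.0701
H(Y) - H(Y|X) = 0.9284 - 0.8582 = 0.0701
H(X) + H(Y) - H(X,Y) = 1.5749 + 0.9284 - 2.4332 = 0.0701

All forms give I(X;Y) = 0.0701 bits. ✓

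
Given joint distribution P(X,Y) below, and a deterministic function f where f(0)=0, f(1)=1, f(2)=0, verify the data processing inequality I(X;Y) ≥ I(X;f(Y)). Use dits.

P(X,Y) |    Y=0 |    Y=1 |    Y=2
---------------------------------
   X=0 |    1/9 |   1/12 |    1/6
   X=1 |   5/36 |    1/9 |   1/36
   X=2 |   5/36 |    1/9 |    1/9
I(X;Y) = 0.0231, I(X;f(Y)) = 0.0046, inequality holds: 0.0231 ≥ 0.0046

Data Processing Inequality: For any Markov chain X → Y → Z, we have I(X;Y) ≥ I(X;Z).

Here Z = f(Y) is a deterministic function of Y, forming X → Y → Z.

Original I(X;Y) = 0.0231 dits

After applying f:
P(X,Z) where Z=f(Y):
- P(X,Z=0) = P(X,Y=0) + P(X,Y=2)
- P(X,Z=1) = P(X,Y=1)

I(X;Z) = I(X;f(Y)) = 0.0046 dits

Verification: 0.0231 ≥ 0.0046 ✓

Information cannot be created by processing; the function f can only lose information about X.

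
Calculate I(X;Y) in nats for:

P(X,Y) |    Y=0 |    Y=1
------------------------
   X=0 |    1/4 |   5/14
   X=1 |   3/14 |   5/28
0.0086 nats

Mutual information: I(X;Y) = H(X) + H(Y) - H(X,Y)

Marginals:
P(X) = (17/28, 11/28), H(X) = 0.6700 nats
P(Y) = (13/28, 15/28), H(Y) = 0.6906 nats

Joint entropy: H(X,Y) = 1.3520 nats

I(X;Y) = 0.6700 + 0.6906 - 1.3520 = 0.0086 nats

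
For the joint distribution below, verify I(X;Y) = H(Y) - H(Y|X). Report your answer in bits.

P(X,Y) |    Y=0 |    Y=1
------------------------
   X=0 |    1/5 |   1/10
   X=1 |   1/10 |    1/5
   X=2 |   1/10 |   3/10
I(X;Y) = 0.0955 bits

Mutual information has multiple equivalent forms:
- I(X;Y) = H(X) - H(X|Y)
- I(X;Y) = H(Y) - H(Y|X)
- I(X;Y) = H(X) + H(Y) - H(X,Y)

Computing all quantities:
H(X) = 1.5710, H(Y) = 0.9710, H(X,Y) = 2.4464
H(X|Y) = 1.4755, H(Y|X) = 0.8755

Verification:
H(X) - H(X|Y) = 1.5710 - 1.4755 = 0.0955
H(Y) - H(Y|X) = 0.9710 - 0.8755 = 0.0955
H(X) + H(Y) - H(X,Y) = 1.5710 + 0.9710 - 2.4464 = 0.0955

All forms give I(X;Y) = 0.0955 bits. ✓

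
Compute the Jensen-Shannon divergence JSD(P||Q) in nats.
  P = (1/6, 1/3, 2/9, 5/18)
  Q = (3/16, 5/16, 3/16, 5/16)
0.0017 nats

Jensen-Shannon divergence is:
JSD(P||Q) = 0.5 × D_KL(P||M) + 0.5 × D_KL(Q||M)
where M = 0.5 × (P + Q) is the mixture distribution.

M = 0.5 × (1/6, 1/3, 2/9, 5/18) + 0.5 × (3/16, 5/16, 3/16, 5/16) = (0.177083, 0.322917, 0.204861, 0.295139)

D_KL(P||M) = 0.0017 nats
D_KL(Q||M) = 0.0017 nats

JSD(P||Q) = 0.5 × 0.0017 + 0.5 × 0.0017 = 0.0017 nats

Unlike KL divergence, JSD is symmetric and bounded: 0 ≤ JSD ≤ log(2).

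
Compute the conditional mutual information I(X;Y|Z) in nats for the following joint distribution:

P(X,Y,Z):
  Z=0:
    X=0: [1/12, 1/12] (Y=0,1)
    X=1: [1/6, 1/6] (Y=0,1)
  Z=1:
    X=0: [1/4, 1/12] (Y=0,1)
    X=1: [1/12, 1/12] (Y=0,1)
0.0153 nats

Conditional mutual information: I(X;Y|Z) = H(X|Z) + H(Y|Z) - H(X,Y|Z)

H(Z) = 0.6931
H(X,Z) = 1.3297 → H(X|Z) = 0.6365
H(Y,Z) = 1.3580 → H(Y|Z) = 0.6648
H(X,Y,Z) = 1.9792 → H(X,Y|Z) = 1.2861

I(X;Y|Z) = 0.6365 + 0.6648 - 1.2861 = 0.0153 nats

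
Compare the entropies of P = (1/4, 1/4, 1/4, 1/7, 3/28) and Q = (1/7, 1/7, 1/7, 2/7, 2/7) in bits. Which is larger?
P

Computing entropies in bits:
H(P) = 2.2463
H(Q) = 2.2359

Distribution P has higher entropy.

Intuition: The distribution closer to uniform (more spread out) has higher entropy.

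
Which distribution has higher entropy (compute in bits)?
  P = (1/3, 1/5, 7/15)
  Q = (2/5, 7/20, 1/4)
Q

Computing entropies in bits:
H(P) = 1.5058
H(Q) = 1.5589

Distribution Q has higher entropy.

Intuition: The distribution closer to uniform (more spread out) has higher entropy.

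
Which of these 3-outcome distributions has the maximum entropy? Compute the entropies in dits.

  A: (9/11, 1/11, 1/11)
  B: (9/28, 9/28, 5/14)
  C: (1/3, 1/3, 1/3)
C

For a discrete distribution over n outcomes, entropy is maximized by the uniform distribution.

Computing entropies:
H(A) = 0.2606 dits
H(B) = 0.4766 dits
H(C) = 0.4771 dits

The uniform distribution (where all probabilities equal 1/3) achieves the maximum entropy of log_10(3) = 0.4771 dits.

Distribution C has the highest entropy.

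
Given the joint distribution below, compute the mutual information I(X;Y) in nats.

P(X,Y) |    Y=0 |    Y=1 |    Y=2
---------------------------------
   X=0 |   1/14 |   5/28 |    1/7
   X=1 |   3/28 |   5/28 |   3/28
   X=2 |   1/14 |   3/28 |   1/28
0.0177 nats

Mutual information: I(X;Y) = H(X) + H(Y) - H(X,Y)

Marginals:
P(X) = (11/28, 11/28, 3/14), H(X) = 1.0642 nats
P(Y) = (1/4, 13/28, 2/7), H(Y) = 1.0607 nats

Joint entropy: H(X,Y) = 2.1072 nats

I(X;Y) = 1.0642 + 1.0607 - 2.1072 = 0.0177 nats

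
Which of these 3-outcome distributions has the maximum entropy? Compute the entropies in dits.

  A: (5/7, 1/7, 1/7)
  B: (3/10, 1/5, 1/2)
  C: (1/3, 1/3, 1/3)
C

For a discrete distribution over n outcomes, entropy is maximized by the uniform distribution.

Computing entropies:
H(A) = 0.3458 dits
H(B) = 0.4472 dits
H(C) = 0.4771 dits

The uniform distribution (where all probabilities equal 1/3) achieves the maximum entropy of log_10(3) = 0.4771 dits.

Distribution C has the highest entropy.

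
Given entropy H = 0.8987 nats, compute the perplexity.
2.4564

Perplexity is e^H (or exp(H) for natural log).

H = 0.8987 nats
Perplexity = e^0.8987 = 2.4564

Interpretation: The model's uncertainty is equivalent to choosing uniformly among 2.5 options.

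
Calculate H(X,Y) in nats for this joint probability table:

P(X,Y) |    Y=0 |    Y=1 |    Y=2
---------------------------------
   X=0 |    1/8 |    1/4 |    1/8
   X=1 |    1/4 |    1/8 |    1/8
1.7329 nats

Joint entropy is H(X,Y) = -Σ_{x,y} p(x,y) log p(x,y).

Summing over all non-zero entries:
H(X,Y) = -[1/8·log_e(1/8) + 1/4·log_e(1/4) + 1/8·log_e(1/8) + 1/4·log_e(1/4) + 1/8·log_e(1/8) + 1/8·log_e(1/8)]
H(X,Y) = 1.7329 nats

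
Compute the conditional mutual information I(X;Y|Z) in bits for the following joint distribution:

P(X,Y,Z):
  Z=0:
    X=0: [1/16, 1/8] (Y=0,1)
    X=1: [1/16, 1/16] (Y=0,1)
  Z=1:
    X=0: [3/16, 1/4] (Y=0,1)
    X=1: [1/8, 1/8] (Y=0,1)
0.0086 bits

Conditional mutual information: I(X;Y|Z) = H(X|Z) + H(Y|Z) - H(X,Y|Z)

H(Z) = 0.8960
H(X,Z) = 1.8496 → H(X|Z) = 0.9536
H(Y,Z) = 1.8829 → H(Y|Z) = 0.9868
H(X,Y,Z) = 2.8278 → H(X,Y|Z) = 1.9318

I(X;Y|Z) = 0.9536 + 0.9868 - 1.9318 = 0.0086 bits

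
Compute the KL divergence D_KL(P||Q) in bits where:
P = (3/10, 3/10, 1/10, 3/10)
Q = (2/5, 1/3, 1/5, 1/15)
0.3809 bits

KL divergence: D_KL(P||Q) = Σ p(x) log(p(x)/q(x))

Computing term by term:
  x=0: 3/10 × log_2[(3/10)/(2/5)] = 3/10 × -0.4150 = -0.1245
  x=1: 3/10 × log_2[(3/10)/(1/3)] = 3/10 × -0.1520 = -0.0456
  x=2: 1/10 × log_2[(1/10)/(1/5)] = 1/10 × -1.0000 = -0.1000
  x=3: 3/10 × log_2[(3/10)/(1/15)] = 3/10 × 2.1699 = 0.6510

D_KL(P||Q) = 0.3809 bits

Note: KL divergence is always non-negative and equals 0 iff P = Q.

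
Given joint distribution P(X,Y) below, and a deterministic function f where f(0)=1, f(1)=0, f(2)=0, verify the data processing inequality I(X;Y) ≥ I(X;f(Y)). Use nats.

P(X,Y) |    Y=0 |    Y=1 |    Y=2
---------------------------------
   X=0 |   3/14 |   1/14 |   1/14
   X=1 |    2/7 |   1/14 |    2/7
I(X;Y) = 0.0326, I(X;f(Y)) = 0.0112, inequality holds: 0.0326 ≥ 0.0112

Data Processing Inequality: For any Markov chain X → Y → Z, we have I(X;Y) ≥ I(X;Z).

Here Z = f(Y) is a deterministic function of Y, forming X → Y → Z.

Original I(X;Y) = 0.0326 nats

After applying f:
P(X,Z) where Z=f(Y):
- P(X,Z=0) = P(X,Y=1) + P(X,Y=2)
- P(X,Z=1) = P(X,Y=0)

I(X;Z) = I(X;f(Y)) = 0.0112 nats

Verification: 0.0326 ≥ 0.0112 ✓

Information cannot be created by processing; the function f can only lose information about X.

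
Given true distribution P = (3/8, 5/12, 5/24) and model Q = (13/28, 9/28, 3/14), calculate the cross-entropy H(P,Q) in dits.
0.4697 dits

Cross-entropy: H(P,Q) = -Σ p(x) log q(x)

Alternatively: H(P,Q) = H(P) + D_KL(P||Q)
H(P) = 0.4601 dits
D_KL(P||Q) = 0.0096 dits

H(P,Q) = 0.4601 + 0.0096 = 0.4697 dits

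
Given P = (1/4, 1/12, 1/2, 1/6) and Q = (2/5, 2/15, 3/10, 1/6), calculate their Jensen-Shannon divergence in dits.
0.0105 dits

Jensen-Shannon divergence is:
JSD(P||Q) = 0.5 × D_KL(P||M) + 0.5 × D_KL(Q||M)
where M = 0.5 × (P + Q) is the mixture distribution.

M = 0.5 × (1/4, 1/12, 1/2, 1/6) + 0.5 × (2/5, 2/15, 3/10, 1/6) = (13/40, 0.108333, 2/5, 1/6)

D_KL(P||M) = 0.0105 dits
D_KL(Q||M) = 0.0106 dits

JSD(P||Q) = 0.5 × 0.0105 + 0.5 × 0.0106 = 0.0105 dits

Unlike KL divergence, JSD is symmetric and bounded: 0 ≤ JSD ≤ log(2).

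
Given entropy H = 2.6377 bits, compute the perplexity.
6.2234

Perplexity is 2^H (or exp(H) for natural log).

H = 2.6377 bits
Perplexity = 2^2.6377 = 6.2234

Interpretation: The model's uncertainty is equivalent to choosing uniformly among 6.2 options.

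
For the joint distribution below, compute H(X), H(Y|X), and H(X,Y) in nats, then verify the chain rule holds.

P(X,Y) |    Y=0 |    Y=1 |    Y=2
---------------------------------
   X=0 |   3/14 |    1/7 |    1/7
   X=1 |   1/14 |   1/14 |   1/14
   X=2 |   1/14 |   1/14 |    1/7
H(X,Y) = 2.1066, H(X) = 1.0346, H(Y|X) = 1.0720 (all in nats)

Chain rule: H(X,Y) = H(X) + H(Y|X)

Left side — joint entropy directly:
H(X,Y) = -Σ p(x,y) log p(x,y) = 2.1066 nats

Right side — compute H(Y|X) from the conditional distributions:
P(X) = (1/2, 3/14, 2/7), so H(X) = 1.0346 nats
H(Y|X) = Σ_x P(X=x) · H(Y|X=x):
  P(Y|X=0) = (3/7, 2/7, 2/7), H(Y|X=0) = 1.0790, weight P(X=0) = 1/2
  P(Y|X=1) = (1/3, 1/3, 1/3), H(Y|X=1) = 1.0986, weight P(X=1) = 3/14
  P(Y|X=2) = (1/4, 1/4, 1/2), H(Y|X=2) = 1.0397, weight P(X=2) = 2/7
H(Y|X) = 1.0720 nats

H(X) + H(Y|X) = 1.0346 + 1.0720 = 2.1066 nats

Both sides equal 2.1066 nats. ✓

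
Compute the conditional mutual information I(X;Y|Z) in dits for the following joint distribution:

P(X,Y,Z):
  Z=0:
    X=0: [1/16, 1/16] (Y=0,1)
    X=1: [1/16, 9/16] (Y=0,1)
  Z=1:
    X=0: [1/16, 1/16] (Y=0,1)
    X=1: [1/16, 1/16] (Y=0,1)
0.0209 dits

Conditional mutual information: I(X;Y|Z) = H(X|Z) + H(Y|Z) - H(X,Y|Z)

H(Z) = 0.2442
H(X,Z) = 0.4662 → H(X|Z) = 0.2220
H(Y,Z) = 0.4662 → H(Y|Z) = 0.2220
H(X,Y,Z) = 0.6674 → H(X,Y|Z) = 0.4231

I(X;Y|Z) = 0.2220 + 0.2220 - 0.4231 = 0.0209 dits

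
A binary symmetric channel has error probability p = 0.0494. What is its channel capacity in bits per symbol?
0.7162 bits

For a binary symmetric channel (BSC) with error probability p:
Capacity C = 1 - H(p) bits per symbol

where H(p) = -p log₂(p) - (1-p) log₂(1-p) is the binary entropy function.

H(0.0494) = 0.2838 bits
C = 1 - 0.2838 = 0.7162 bits per symbol

This means we can reliably transmit up to 0.7162 bits of information per channel use.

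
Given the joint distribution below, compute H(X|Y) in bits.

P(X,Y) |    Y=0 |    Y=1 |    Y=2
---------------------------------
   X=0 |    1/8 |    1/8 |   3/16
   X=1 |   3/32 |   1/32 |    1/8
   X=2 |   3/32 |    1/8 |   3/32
1.5025 bits

Using the chain rule: H(X|Y) = H(X,Y) - H(Y)

First, compute H(X,Y) = 3.0695 bits

Marginal P(Y) = (5/16, 9/32, 13/32)
H(Y) = 1.5671 bits

H(X|Y) = H(X,Y) - H(Y) = 3.0695 - 1.5671 = 1.5025 bits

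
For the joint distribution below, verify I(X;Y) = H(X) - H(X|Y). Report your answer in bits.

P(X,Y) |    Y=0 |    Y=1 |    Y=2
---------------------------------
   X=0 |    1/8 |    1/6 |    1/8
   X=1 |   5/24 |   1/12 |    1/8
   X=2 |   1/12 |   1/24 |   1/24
I(X;Y) = 0.0397 bits

Mutual information has multiple equivalent forms:
- I(X;Y) = H(X) - H(X|Y)
- I(X;Y) = H(Y) - H(Y|X)
- I(X;Y) = H(X) + H(Y) - H(X,Y)

Computing all quantities:
H(X) = 1.4834, H(Y) = 1.5632, H(X,Y) = 3.0069
H(X|Y) = 1.4437, H(Y|X) = 1.5235

Verification:
H(X) - H(X|Y) = 1.4834 - 1.4437 = 0.0397
H(Y) - H(Y|X) = 1.5632 - 1.5235 = 0.0397
H(X) + H(Y) - H(X,Y) = 1.4834 + 1.5632 - 3.0069 = 0.0397

All forms give I(X;Y) = 0.0397 bits. ✓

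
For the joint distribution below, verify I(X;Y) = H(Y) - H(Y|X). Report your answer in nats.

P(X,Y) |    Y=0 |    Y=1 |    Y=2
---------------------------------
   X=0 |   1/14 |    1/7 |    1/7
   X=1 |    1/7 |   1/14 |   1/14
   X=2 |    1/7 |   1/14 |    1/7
I(X;Y) = 0.0428 nats

Mutual information has multiple equivalent forms:
- I(X;Y) = H(X) - H(X|Y)
- I(X;Y) = H(Y) - H(Y|X)
- I(X;Y) = H(X) + H(Y) - H(X,Y)

Computing all quantities:
H(X) = 1.0934, H(Y) = 1.0934, H(X,Y) = 2.1440
H(X|Y) = 1.0506, H(Y|X) = 1.0506

Verification:
H(X) - H(X|Y) = 1.0934 - 1.0506 = 0.0428
H(Y) - H(Y|X) = 1.0934 - 1.0506 = 0.0428
H(X) + H(Y) - H(X,Y) = 1.0934 + 1.0934 - 2.1440 = 0.0428

All forms give I(X;Y) = 0.0428 nats. ✓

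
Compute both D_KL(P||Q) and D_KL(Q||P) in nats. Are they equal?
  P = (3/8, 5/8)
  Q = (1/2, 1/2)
D_KL(P||Q) = 0.0316, D_KL(Q||P) = 0.0323

KL divergence is not symmetric: D_KL(P||Q) ≠ D_KL(Q||P) in general.

D_KL(P||Q) = 0.0316 nats
D_KL(Q||P) = 0.0323 nats

No, they are not equal!

This asymmetry is why KL divergence is not a true distance metric.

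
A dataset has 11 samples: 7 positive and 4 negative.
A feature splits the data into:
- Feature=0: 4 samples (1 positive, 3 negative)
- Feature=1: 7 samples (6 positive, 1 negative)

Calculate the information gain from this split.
0.2741 bits

Information Gain = H(Y) - H(Y|Feature)

Before split:
P(positive) = 7/11 = 0.6364
H(Y) = 0.9457 bits

After split:
Feature=0: H = 0.8113 bits (weight = 4/11)
Feature=1: H = 0.5917 bits (weight = 7/11)
H(Y|Feature) = (4/11)×0.8113 + (7/11)×0.5917 = 0.6715 bits

Information Gain = 0.9457 - 0.6715 = 0.2741 bits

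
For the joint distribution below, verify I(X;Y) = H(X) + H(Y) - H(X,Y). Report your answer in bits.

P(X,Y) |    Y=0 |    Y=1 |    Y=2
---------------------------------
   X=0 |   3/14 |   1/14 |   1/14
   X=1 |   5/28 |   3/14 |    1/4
I(X;Y) = 0.0723 bits

Mutual information has multiple equivalent forms:
- I(X;Y) = H(X) - H(X|Y)
- I(X;Y) = H(Y) - H(Y|X)
- I(X;Y) = H(X) + H(Y) - H(X,Y)

Computing all quantities:
H(X) = 0.9403, H(Y) = 1.5722, H(X,Y) = 2.4402
H(X|Y) = 0.8679, H(Y|X) = 1.4999

Verification:
H(X) - H(X|Y) = 0.9403 - 0.8679 = 0.0723
H(Y) - H(Y|X) = 1.5722 - 1.4999 = 0.0723
H(X) + H(Y) - H(X,Y) = 0.9403 + 1.5722 - 2.4402 = 0.0723

All forms give I(X;Y) = 0.0723 bits. ✓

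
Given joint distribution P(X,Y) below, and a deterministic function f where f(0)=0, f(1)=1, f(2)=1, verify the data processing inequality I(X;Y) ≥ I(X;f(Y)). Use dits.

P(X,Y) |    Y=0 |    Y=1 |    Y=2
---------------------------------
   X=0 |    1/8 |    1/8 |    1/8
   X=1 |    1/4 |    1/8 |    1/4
I(X;Y) = 0.0047, I(X;f(Y)) = 0.0010, inequality holds: 0.0047 ≥ 0.0010

Data Processing Inequality: For any Markov chain X → Y → Z, we have I(X;Y) ≥ I(X;Z).

Here Z = f(Y) is a deterministic function of Y, forming X → Y → Z.

Original I(X;Y) = 0.0047 dits

After applying f:
P(X,Z) where Z=f(Y):
- P(X,Z=0) = P(X,Y=0)
- P(X,Z=1) = P(X,Y=1) + P(X,Y=2)

I(X;Z) = I(X;f(Y)) = 0.0010 dits

Verification: 0.0047 ≥ 0.0010 ✓

Information cannot be created by processing; the function f can only lose information about X.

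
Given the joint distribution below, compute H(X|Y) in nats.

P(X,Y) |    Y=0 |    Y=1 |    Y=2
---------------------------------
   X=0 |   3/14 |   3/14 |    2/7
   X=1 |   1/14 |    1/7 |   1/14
0.5797 nats

Using the chain rule: H(X|Y) = H(X,Y) - H(Y)

First, compute H(X,Y) = 1.6731 nats

Marginal P(Y) = (2/7, 5/14, 5/14)
H(Y) = 1.0934 nats

H(X|Y) = H(X,Y) - H(Y) = 1.6731 - 1.0934 = 0.5797 nats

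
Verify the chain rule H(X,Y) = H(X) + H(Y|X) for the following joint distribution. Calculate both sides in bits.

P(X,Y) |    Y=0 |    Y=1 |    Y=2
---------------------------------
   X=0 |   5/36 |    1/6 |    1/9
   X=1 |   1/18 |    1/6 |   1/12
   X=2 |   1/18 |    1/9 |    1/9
H(X,Y) = 3.0759, H(X) = 1.5622, H(Y|X) = 1.5137 (all in bits)

Chain rule: H(X,Y) = H(X) + H(Y|X)

Left side — joint entropy directly:
H(X,Y) = -Σ p(x,y) log p(x,y) = 3.0759 bits

Right side — compute H(Y|X) from the conditional distributions:
P(X) = (5/12, 11/36, 5/18), so H(X) = 1.5622 bits
H(Y|X) = Σ_x P(X=x) · H(Y|X=x):
  P(Y|X=0) = (1/3, 2/5, 4/15), H(Y|X=0) = 1.5656, weight P(X=0) = 5/12
  P(Y|X=1) = (2/11, 6/11, 3/11), H(Y|X=1) = 1.4354, weight P(X=1) = 11/36
  P(Y|X=2) = (1/5, 2/5, 2/5), H(Y|X=2) = 1.5219, weight P(X=2) = 5/18
H(Y|X) = 1.5137 bits

H(X) + H(Y|X) = 1.5622 + 1.5137 = 3.0759 bits

Both sides equal 3.0759 bits. ✓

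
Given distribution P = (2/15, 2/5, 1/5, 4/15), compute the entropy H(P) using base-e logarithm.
1.3095 nats

Shannon entropy is H(X) = -Σ p(x) log p(x).

For P = (2/15, 2/5, 1/5, 4/15):
H = -2/15 × log_e(2/15) -2/5 × log_e(2/5) -1/5 × log_e(1/5) -4/15 × log_e(4/15)
H = 1.3095 nats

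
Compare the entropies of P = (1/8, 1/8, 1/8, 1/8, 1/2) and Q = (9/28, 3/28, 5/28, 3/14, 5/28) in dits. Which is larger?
Q

Computing entropies in dits:
H(P) = 0.6021
H(Q) = 0.6729

Distribution Q has higher entropy.

Intuition: The distribution closer to uniform (more spread out) has higher entropy.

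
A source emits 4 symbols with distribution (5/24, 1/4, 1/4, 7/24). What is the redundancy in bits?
0.0101 bits

Redundancy measures how far a source is from maximum entropy:
R = H_max - H(X)

Maximum entropy for 4 symbols: H_max = log_2(4) = 2.0000 bits
Actual entropy: H(X) = 1.9899 bits
Redundancy: R = 2.0000 - 1.9899 = 0.0101 bits

This redundancy represents potential for compression: the source could be compressed by 0.0101 bits per symbol.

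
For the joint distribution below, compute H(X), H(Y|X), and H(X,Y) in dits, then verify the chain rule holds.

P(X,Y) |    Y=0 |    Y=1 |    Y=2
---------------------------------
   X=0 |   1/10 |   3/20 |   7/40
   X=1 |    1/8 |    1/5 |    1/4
H(X,Y) = 0.7592, H(X) = 0.2961, H(Y|X) = 0.4631 (all in dits)

Chain rule: H(X,Y) = H(X) + H(Y|X)

Left side — joint entropy directly:
H(X,Y) = -Σ p(x,y) log p(x,y) = 0.7592 dits

Right side — compute H(Y|X) from the conditional distributions:
P(X) = (17/40, 23/40), so H(X) = 0.2961 dits
H(Y|X) = Σ_x P(X=x) · H(Y|X=x):
  P(Y|X=0) = (4/17, 6/17, 7/17), H(Y|X=0) = 0.4662, weight P(X=0) = 17/40
  P(Y|X=1) = (5/23, 8/23, 10/23), H(Y|X=1) = 0.4609, weight P(X=1) = 23/40
H(Y|X) = 0.4631 dits

H(X) + H(Y|X) = 0.2961 + 0.4631 = 0.7592 dits

Both sides equal 0.7592 dits. ✓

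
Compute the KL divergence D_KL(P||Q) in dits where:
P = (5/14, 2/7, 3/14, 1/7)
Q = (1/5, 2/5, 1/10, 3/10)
0.0731 dits

KL divergence: D_KL(P||Q) = Σ p(x) log(p(x)/q(x))

Computing term by term:
  x=0: 5/14 × log_10[(5/14)/(1/5)] = 5/14 × 0.2518 = 0.0899
  x=1: 2/7 × log_10[(2/7)/(2/5)] = 2/7 × -0.1461 = -0.0418
  x=2: 3/14 × log_10[(3/14)/(1/10)] = 3/14 × 0.3310 = 0.0709
  x=3: 1/7 × log_10[(1/7)/(3/10)] = 1/7 × -0.3222 = -0.0460

D_KL(P||Q) = 0.0731 dits

Note: KL divergence is always non-negative and equals 0 iff P = Q.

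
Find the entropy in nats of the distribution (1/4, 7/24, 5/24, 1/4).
1.3793 nats

Shannon entropy is H(X) = -Σ p(x) log p(x).

For P = (1/4, 7/24, 5/24, 1/4):
H = -1/4 × log_e(1/4) -7/24 × log_e(7/24) -5/24 × log_e(5/24) -1/4 × log_e(1/4)
H = 1.3793 nats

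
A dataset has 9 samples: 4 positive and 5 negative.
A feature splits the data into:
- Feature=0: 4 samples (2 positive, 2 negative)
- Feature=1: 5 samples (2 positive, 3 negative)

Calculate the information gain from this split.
0.0072 bits

Information Gain = H(Y) - H(Y|Feature)

Before split:
P(positive) = 4/9 = 0.4444
H(Y) = 0.9911 bits

After split:
Feature=0: H = 1.0000 bits (weight = 4/9)
Feature=1: H = 0.9710 bits (weight = 5/9)
H(Y|Feature) = (4/9)×1.0000 + (5/9)×0.9710 = 0.9839 bits

Information Gain = 0.9911 - 0.9839 = 0.0072 bits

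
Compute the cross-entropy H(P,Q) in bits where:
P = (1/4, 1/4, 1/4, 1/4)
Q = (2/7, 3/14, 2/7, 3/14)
2.0149 bits

Cross-entropy: H(P,Q) = -Σ p(x) log q(x)

Alternatively: H(P,Q) = H(P) + D_KL(P||Q)
H(P) = 2.0000 bits
D_KL(P||Q) = 0.0149 bits

H(P,Q) = 2.0000 + 0.0149 = 2.0149 bits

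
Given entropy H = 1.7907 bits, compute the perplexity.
3.4598

Perplexity is 2^H (or exp(H) for natural log).

H = 1.7907 bits
Perplexity = 2^1.7907 = 3.4598

Interpretation: The model's uncertainty is equivalent to choosing uniformly among 3.5 options.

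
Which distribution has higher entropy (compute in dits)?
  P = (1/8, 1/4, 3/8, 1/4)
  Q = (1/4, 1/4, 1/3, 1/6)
Q

Computing entropies in dits:
H(P) = 0.5737
H(Q) = 0.5898

Distribution Q has higher entropy.

Intuition: The distribution closer to uniform (more spread out) has higher entropy.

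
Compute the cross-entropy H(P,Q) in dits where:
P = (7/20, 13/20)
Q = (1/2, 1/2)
0.3010 dits

Cross-entropy: H(P,Q) = -Σ p(x) log q(x)

Alternatively: H(P,Q) = H(P) + D_KL(P||Q)
H(P) = 0.2812 dits
D_KL(P||Q) = 0.0198 dits

H(P,Q) = 0.2812 + 0.0198 = 0.3010 dits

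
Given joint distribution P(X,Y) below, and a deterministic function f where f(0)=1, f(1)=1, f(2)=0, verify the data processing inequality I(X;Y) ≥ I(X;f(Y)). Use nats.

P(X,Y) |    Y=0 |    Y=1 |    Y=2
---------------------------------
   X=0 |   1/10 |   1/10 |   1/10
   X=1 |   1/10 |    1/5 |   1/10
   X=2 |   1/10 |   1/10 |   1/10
I(X;Y) = 0.0138, I(X;f(Y)) = 0.0040, inequality holds: 0.0138 ≥ 0.0040

Data Processing Inequality: For any Markov chain X → Y → Z, we have I(X;Y) ≥ I(X;Z).

Here Z = f(Y) is a deterministic function of Y, forming X → Y → Z.

Original I(X;Y) = 0.0138 nats

After applying f:
P(X,Z) where Z=f(Y):
- P(X,Z=0) = P(X,Y=2)
- P(X,Z=1) = P(X,Y=0) + P(X,Y=1)

I(X;Z) = I(X;f(Y)) = 0.0040 nats

Verification: 0.0138 ≥ 0.0040 ✓

Information cannot be created by processing; the function f can only lose information about X.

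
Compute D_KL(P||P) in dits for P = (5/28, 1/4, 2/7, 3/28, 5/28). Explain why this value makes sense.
0.0000 dits

KL divergence satisfies the Gibbs inequality: D_KL(P||Q) ≥ 0 for all distributions P, Q.

D_KL(P||Q) = Σ p(x) log(p(x)/q(x))
Each term is p(x) × log_10(p(x)/p(x)) = p(x) × log_10(1) = 0, so the sum is 0.
D_KL(P||Q) = 0.0000 dits

When P = Q, the KL divergence is exactly 0, as there is no 'divergence' between identical distributions.

This non-negativity is a fundamental property: relative entropy cannot be negative because it measures how different Q is from P.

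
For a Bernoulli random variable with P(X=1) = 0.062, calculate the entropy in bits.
0.3353 bits

The binary entropy function is:
H(p) = -p log(p) - (1-p) log(1-p)

H(0.062) = -0.062 × log_2(0.062) - 0.938 × log_2(0.938)
H(0.062) = 0.3353 bits

Note: Binary entropy is maximized at p=0.5 (H=1 bit) and minimized at p=0 or p=1 (H=0).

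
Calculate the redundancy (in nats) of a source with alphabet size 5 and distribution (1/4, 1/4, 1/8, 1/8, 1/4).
0.0499 nats

Redundancy measures how far a source is from maximum entropy:
R = H_max - H(X)

Maximum entropy for 5 symbols: H_max = log_e(5) = 1.6094 nats
Actual entropy: H(X) = 1.5596 nats
Redundancy: R = 1.6094 - 1.5596 = 0.0499 nats

This redundancy represents potential for compression: the source could be compressed by 0.0499 nats per symbol.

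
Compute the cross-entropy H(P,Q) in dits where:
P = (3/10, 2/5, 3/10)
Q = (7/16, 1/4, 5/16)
0.5001 dits

Cross-entropy: H(P,Q) = -Σ p(x) log q(x)

Alternatively: H(P,Q) = H(P) + D_KL(P||Q)
H(P) = 0.4729 dits
D_KL(P||Q) = 0.0272 dits

H(P,Q) = 0.4729 + 0.0272 = 0.5001 dits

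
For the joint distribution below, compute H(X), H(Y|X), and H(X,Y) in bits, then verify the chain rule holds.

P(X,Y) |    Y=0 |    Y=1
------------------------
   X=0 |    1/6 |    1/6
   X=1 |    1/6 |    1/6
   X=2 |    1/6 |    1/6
H(X,Y) = 2.5850, H(X) = 1.5850, H(Y|X) = 1.0000 (all in bits)

Chain rule: H(X,Y) = H(X) + H(Y|X)

Left side — joint entropy directly:
H(X,Y) = -Σ p(x,y) log p(x,y) = 2.5850 bits

Right side — compute H(Y|X) from the conditional distributions:
P(X) = (1/3, 1/3, 1/3), so H(X) = 1.5850 bits
H(Y|X) = Σ_x P(X=x) · H(Y|X=x):
  P(Y|X=0) = (1/2, 1/2), H(Y|X=0) = 1.0000, weight P(X=0) = 1/3
  P(Y|X=1) = (1/2, 1/2), H(Y|X=1) = 1.0000, weight P(X=1) = 1/3
  P(Y|X=2) = (1/2, 1/2), H(Y|X=2) = 1.0000, weight P(X=2) = 1/3
H(Y|X) = 1.0000 bits

H(X) + H(Y|X) = 1.5850 + 1.0000 = 2.5850 bits

Both sides equal 2.5850 bits. ✓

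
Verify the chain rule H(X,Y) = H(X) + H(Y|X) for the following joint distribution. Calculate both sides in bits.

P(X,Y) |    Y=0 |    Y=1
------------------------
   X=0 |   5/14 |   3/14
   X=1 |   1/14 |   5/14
H(X,Y) = 1.8092, H(X) = 0.9852, H(Y|X) = 0.8240 (all in bits)

Chain rule: H(X,Y) = H(X) + H(Y|X)

Left side — joint entropy directly:
H(X,Y) = -Σ p(x,y) log p(x,y) = 1.8092 bits

Right side — compute H(Y|X) from the conditional distributions:
P(X) = (4/7, 3/7), so H(X) = 0.9852 bits
H(Y|X) = Σ_x P(X=x) · H(Y|X=x):
  P(Y|X=0) = (5/8, 3/8), H(Y|X=0) = 0.9544, weight P(X=0) = 4/7
  P(Y|X=1) = (1/6, 5/6), H(Y|X=1) = 0.6500, weight P(X=1) = 3/7
H(Y|X) = 0.8240 bits

H(X) + H(Y|X) = 0.9852 + 0.8240 = 1.8092 bits

Both sides equal 1.8092 bits. ✓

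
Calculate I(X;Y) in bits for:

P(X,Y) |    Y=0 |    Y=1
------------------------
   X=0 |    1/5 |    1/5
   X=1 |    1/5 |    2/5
0.0200 bits

Mutual information: I(X;Y) = H(X) + H(Y) - H(X,Y)

Marginals:
P(X) = (2/5, 3/5), H(X) = 0.9710 bits
P(Y) = (2/5, 3/5), H(Y) = 0.9710 bits

Joint entropy: H(X,Y) = 1.9219 bits

I(X;Y) = 0.9710 + 0.9710 - 1.9219 = 0.0200 bits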